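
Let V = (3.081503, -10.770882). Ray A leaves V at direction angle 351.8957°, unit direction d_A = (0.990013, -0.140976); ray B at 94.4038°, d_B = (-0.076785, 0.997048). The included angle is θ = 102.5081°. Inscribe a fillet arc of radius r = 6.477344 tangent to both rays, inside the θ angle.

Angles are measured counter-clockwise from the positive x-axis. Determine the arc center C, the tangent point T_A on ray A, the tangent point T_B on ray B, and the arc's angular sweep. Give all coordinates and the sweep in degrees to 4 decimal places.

center=(9.1406,-5.0910) T_A=(8.2275,-11.5037) T_B=(2.6824,-5.5884) sweep=77.4919

bisector direction at 43.1497° = (0.729569,0.683908)
center distance |VC| = r/sin(θ/2) = 6.477344/sin(51.2540°) = 8.305046
C = V + |VC|·bis = (9.1406,-5.0910)
T_A = V + ((C−V)·d_A)·d_A = V + 5.1979·d_A = (8.2275,-11.5037)
T_B = V + ((C−V)·d_B)·d_B = V + 5.1979·d_B = (2.6824,-5.5884)
sweep = 180° − θ = 77.4919°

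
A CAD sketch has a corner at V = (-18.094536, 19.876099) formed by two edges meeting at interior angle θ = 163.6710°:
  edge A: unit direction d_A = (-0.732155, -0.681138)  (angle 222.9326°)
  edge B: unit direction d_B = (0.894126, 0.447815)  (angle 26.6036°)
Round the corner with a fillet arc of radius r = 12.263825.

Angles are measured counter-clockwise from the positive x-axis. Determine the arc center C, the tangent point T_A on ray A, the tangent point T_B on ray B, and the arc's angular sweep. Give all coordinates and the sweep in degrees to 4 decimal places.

center=(-11.0294,9.6986) T_A=(-19.3828,18.6776) T_B=(-16.5213,20.6640) sweep=16.3290

bisector direction at 304.7681° = (0.570256,-0.821467)
center distance |VC| = r/sin(θ/2) = 12.263825/sin(81.8355°) = 12.389399
C = V + |VC|·bis = (-11.0294,9.6986)
T_A = V + ((C−V)·d_A)·d_A = V + 1.7595·d_A = (-19.3828,18.6776)
T_B = V + ((C−V)·d_B)·d_B = V + 1.7595·d_B = (-16.5213,20.6640)
sweep = 180° − θ = 16.3290°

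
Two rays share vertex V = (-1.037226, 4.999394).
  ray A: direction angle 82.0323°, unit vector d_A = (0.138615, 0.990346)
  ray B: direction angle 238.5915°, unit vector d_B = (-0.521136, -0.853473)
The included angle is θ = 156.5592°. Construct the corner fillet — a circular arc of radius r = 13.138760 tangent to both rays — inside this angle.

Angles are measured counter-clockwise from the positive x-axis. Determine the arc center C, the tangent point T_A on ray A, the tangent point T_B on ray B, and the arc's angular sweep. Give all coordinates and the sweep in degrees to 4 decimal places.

bisector direction at 160.3119° = (-0.941541,0.336900)
center distance |VC| = r/sin(θ/2) = 13.138760/sin(78.2796°) = 13.418529
C = V + |VC|·bis = (-13.6713,9.5201)
T_A = V + ((C−V)·d_A)·d_A = V + 2.7258·d_A = (-0.6594,7.6989)
T_B = V + ((C−V)·d_B)·d_B = V + 2.7258·d_B = (-2.4577,2.6730)
sweep = 180° − θ = 23.4408°

center=(-13.6713,9.5201) T_A=(-0.6594,7.6989) T_B=(-2.4577,2.6730) sweep=23.4408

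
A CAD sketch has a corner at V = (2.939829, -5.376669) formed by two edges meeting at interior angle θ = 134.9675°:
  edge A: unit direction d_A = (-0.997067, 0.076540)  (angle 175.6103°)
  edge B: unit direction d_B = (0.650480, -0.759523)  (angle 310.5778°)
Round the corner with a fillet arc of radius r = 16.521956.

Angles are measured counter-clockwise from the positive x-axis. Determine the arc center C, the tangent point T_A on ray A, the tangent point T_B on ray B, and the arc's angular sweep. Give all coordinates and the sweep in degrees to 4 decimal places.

center=(-5.1538,-21.3259) T_A=(-3.8892,-4.8524) T_B=(7.3950,-10.5787) sweep=45.0325

bisector direction at 243.0941° = (-0.452527,-0.891751)
center distance |VC| = r/sin(θ/2) = 16.521956/sin(67.4838°) = 17.885338
C = V + |VC|·bis = (-5.1538,-21.3259)
T_A = V + ((C−V)·d_A)·d_A = V + 6.8491·d_A = (-3.8892,-4.8524)
T_B = V + ((C−V)·d_B)·d_B = V + 6.8491·d_B = (7.3950,-10.5787)
sweep = 180° − θ = 45.0325°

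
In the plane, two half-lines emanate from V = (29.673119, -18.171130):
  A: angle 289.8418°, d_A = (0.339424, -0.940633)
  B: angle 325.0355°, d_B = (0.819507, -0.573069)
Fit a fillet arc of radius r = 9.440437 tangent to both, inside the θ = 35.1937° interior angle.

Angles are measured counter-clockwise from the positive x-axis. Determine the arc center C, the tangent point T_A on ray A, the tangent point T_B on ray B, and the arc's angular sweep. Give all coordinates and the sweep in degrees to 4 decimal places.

bisector direction at 307.4386° = (0.607912,-0.794005)
center distance |VC| = r/sin(θ/2) = 9.440437/sin(17.5968°) = 31.226897
C = V + |VC|·bis = (48.6563,-42.9654)
T_A = V + ((C−V)·d_A)·d_A = V + 29.7657·d_A = (39.7763,-46.1697)
T_B = V + ((C−V)·d_B)·d_B = V + 29.7657·d_B = (54.0663,-35.2289)
sweep = 180° − θ = 144.8063°

center=(48.6563,-42.9654) T_A=(39.7763,-46.1697) T_B=(54.0663,-35.2289) sweep=144.8063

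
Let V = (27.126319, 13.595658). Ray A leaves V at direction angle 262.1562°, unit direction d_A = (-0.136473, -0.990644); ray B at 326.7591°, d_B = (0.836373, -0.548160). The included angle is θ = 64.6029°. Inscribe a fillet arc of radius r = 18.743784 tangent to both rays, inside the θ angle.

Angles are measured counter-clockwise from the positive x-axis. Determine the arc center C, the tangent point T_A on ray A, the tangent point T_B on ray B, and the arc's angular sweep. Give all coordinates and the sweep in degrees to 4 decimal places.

center=(41.6486,-18.3330) T_A=(23.0802,-15.7750) T_B=(51.9232,-2.6562) sweep=115.3971

bisector direction at 294.4577° = (0.414021,-0.910268)
center distance |VC| = r/sin(θ/2) = 18.743784/sin(32.3015°) = 35.076170
C = V + |VC|·bis = (41.6486,-18.3330)
T_A = V + ((C−V)·d_A)·d_A = V + 29.6481·d_A = (23.0802,-15.7750)
T_B = V + ((C−V)·d_B)·d_B = V + 29.6481·d_B = (51.9232,-2.6562)
sweep = 180° − θ = 115.3971°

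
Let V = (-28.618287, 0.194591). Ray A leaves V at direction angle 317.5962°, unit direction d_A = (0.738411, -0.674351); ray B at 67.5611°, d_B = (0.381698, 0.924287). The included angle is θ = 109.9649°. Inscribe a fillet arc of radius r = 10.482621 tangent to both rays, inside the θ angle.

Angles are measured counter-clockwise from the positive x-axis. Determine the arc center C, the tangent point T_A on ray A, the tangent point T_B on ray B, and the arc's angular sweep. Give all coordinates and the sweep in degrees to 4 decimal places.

center=(-16.1258,2.9821) T_A=(-23.1948,-4.7584) T_B=(-25.8148,6.9833) sweep=70.0351

bisector direction at 12.5787° = (0.975998,0.217780)
center distance |VC| = r/sin(θ/2) = 10.482621/sin(54.9825°) = 12.799663
C = V + |VC|·bis = (-16.1258,2.9821)
T_A = V + ((C−V)·d_A)·d_A = V + 7.3448·d_A = (-23.1948,-4.7584)
T_B = V + ((C−V)·d_B)·d_B = V + 7.3448·d_B = (-25.8148,6.9833)
sweep = 180° − θ = 70.0351°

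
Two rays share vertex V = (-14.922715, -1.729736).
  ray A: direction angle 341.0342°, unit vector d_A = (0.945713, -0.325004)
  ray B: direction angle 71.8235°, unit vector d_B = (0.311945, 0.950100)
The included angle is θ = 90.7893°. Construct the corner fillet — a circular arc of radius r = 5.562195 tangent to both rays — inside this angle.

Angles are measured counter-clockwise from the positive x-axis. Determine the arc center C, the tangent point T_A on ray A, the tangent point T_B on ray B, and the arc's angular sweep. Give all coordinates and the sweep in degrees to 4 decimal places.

center=(-7.9267,1.7475) T_A=(-9.7344,-3.5127) T_B=(-13.2114,3.4826) sweep=89.2107

bisector direction at 26.4289° = (0.895488,0.445086)
center distance |VC| = r/sin(θ/2) = 5.562195/sin(45.3946°) = 7.812505
C = V + |VC|·bis = (-7.9267,1.7475)
T_A = V + ((C−V)·d_A)·d_A = V + 5.4861·d_A = (-9.7344,-3.5127)
T_B = V + ((C−V)·d_B)·d_B = V + 5.4861·d_B = (-13.2114,3.4826)
sweep = 180° − θ = 89.2107°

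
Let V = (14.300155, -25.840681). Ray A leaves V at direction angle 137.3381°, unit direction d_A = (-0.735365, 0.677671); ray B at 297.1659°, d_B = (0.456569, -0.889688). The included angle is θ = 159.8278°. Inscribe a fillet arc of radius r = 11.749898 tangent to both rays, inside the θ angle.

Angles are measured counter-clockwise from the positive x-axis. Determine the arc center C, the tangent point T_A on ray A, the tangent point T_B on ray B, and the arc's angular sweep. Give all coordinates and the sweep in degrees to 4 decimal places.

center=(4.8007,-33.0648) T_A=(12.7632,-24.4243) T_B=(15.2544,-27.7002) sweep=20.1722

bisector direction at 217.2520° = (-0.795981,-0.605322)
center distance |VC| = r/sin(θ/2) = 11.749898/sin(79.9139°) = 11.934335
C = V + |VC|·bis = (4.8007,-33.0648)
T_A = V + ((C−V)·d_A)·d_A = V + 2.0900·d_A = (12.7632,-24.4243)
T_B = V + ((C−V)·d_B)·d_B = V + 2.0900·d_B = (15.2544,-27.7002)
sweep = 180° − θ = 20.1722°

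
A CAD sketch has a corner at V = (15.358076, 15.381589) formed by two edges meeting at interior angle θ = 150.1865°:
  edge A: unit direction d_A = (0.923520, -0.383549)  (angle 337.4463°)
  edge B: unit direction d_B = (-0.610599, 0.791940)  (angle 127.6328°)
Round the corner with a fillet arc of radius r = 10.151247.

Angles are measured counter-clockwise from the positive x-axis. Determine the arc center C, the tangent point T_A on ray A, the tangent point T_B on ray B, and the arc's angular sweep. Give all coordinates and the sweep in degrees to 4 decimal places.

center=(21.7472,23.7200) T_A=(17.8537,14.3451) T_B=(13.7080,17.5217) sweep=29.8135

bisector direction at 52.5395° = (0.608214,0.793773)
center distance |VC| = r/sin(θ/2) = 10.151247/sin(75.0932°) = 10.504777
C = V + |VC|·bis = (21.7472,23.7200)
T_A = V + ((C−V)·d_A)·d_A = V + 2.7023·d_A = (17.8537,14.3451)
T_B = V + ((C−V)·d_B)·d_B = V + 2.7023·d_B = (13.7080,17.5217)
sweep = 180° − θ = 29.8135°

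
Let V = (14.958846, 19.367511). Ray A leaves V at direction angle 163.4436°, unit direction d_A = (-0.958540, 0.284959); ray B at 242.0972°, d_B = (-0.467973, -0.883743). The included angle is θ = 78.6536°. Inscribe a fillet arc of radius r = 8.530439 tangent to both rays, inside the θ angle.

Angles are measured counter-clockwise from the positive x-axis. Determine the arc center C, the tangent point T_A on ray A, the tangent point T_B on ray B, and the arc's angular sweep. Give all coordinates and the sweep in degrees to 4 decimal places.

center=(2.5475,14.1578) T_A=(4.9783,22.3346) T_B=(10.0862,10.1658) sweep=101.3464

bisector direction at 202.7704° = (-0.922063,-0.387039)
center distance |VC| = r/sin(θ/2) = 8.530439/sin(39.3268°) = 13.460412
C = V + |VC|·bis = (2.5475,14.1578)
T_A = V + ((C−V)·d_A)·d_A = V + 10.4122·d_A = (4.9783,22.3346)
T_B = V + ((C−V)·d_B)·d_B = V + 10.4122·d_B = (10.0862,10.1658)
sweep = 180° − θ = 101.3464°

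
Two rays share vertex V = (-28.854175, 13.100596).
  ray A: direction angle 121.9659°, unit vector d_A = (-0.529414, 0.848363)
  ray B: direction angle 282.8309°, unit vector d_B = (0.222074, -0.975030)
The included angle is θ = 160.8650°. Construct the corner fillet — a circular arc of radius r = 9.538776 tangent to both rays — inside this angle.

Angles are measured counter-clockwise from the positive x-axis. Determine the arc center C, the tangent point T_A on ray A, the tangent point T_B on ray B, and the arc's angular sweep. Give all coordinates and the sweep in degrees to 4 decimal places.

center=(-37.7977,9.4146) T_A=(-29.7054,14.4646) T_B=(-28.4971,11.5329) sweep=19.1350

bisector direction at 202.3984° = (-0.924557,-0.381045)
center distance |VC| = r/sin(θ/2) = 9.538776/sin(80.4325°) = 9.673327
C = V + |VC|·bis = (-37.7977,9.4146)
T_A = V + ((C−V)·d_A)·d_A = V + 1.6078·d_A = (-29.7054,14.4646)
T_B = V + ((C−V)·d_B)·d_B = V + 1.6078·d_B = (-28.4971,11.5329)
sweep = 180° − θ = 19.1350°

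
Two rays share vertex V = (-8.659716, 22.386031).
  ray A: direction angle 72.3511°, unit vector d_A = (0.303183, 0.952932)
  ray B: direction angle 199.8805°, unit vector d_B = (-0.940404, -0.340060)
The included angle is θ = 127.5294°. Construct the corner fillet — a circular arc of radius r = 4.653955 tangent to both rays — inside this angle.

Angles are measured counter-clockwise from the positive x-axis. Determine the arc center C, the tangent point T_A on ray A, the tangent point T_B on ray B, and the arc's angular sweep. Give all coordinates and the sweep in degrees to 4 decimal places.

bisector direction at 136.1158° = (-0.720742,0.693203)
center distance |VC| = r/sin(θ/2) = 4.653955/sin(63.7647°) = 5.188436
C = V + |VC|·bis = (-12.3992,25.9827)
T_A = V + ((C−V)·d_A)·d_A = V + 2.2936·d_A = (-7.9643,24.5717)
T_B = V + ((C−V)·d_B)·d_B = V + 2.2936·d_B = (-10.8166,21.6061)
sweep = 180° − θ = 52.4706°

center=(-12.3992,25.9827) T_A=(-7.9643,24.5717) T_B=(-10.8166,21.6061) sweep=52.4706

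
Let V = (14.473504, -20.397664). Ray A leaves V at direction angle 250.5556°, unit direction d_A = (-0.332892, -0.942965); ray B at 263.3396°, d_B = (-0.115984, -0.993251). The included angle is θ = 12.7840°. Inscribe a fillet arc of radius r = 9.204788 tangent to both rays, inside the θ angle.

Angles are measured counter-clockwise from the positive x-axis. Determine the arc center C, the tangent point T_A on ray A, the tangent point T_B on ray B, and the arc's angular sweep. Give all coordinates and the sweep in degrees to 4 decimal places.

center=(-4.1991,-100.9416) T_A=(-12.8789,-97.8774) T_B=(4.9435,-102.0092) sweep=167.2160

bisector direction at 256.9476° = (-0.225842,-0.974164)
center distance |VC| = r/sin(θ/2) = 9.204788/sin(6.3920°) = 82.680082
C = V + |VC|·bis = (-4.1991,-100.9416)
T_A = V + ((C−V)·d_A)·d_A = V + 82.1661·d_A = (-12.8789,-97.8774)
T_B = V + ((C−V)·d_B)·d_B = V + 82.1661·d_B = (4.9435,-102.0092)
sweep = 180° − θ = 167.2160°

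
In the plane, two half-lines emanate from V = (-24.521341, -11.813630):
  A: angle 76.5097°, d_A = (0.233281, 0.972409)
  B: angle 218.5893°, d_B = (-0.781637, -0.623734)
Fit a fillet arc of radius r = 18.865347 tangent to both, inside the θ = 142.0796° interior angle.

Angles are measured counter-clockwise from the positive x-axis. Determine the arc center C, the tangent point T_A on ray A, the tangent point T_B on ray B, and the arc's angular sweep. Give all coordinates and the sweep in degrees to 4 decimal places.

bisector direction at 147.5495° = (-0.843855,0.536571)
center distance |VC| = r/sin(θ/2) = 18.865347/sin(71.0398°) = 19.947615
C = V + |VC|·bis = (-41.3542,-1.1103)
T_A = V + ((C−V)·d_A)·d_A = V + 6.4812·d_A = (-23.0094,-5.5112)
T_B = V + ((C−V)·d_B)·d_B = V + 6.4812·d_B = (-29.5873,-15.8562)
sweep = 180° − θ = 37.9204°

center=(-41.3542,-1.1103) T_A=(-23.0094,-5.5112) T_B=(-29.5873,-15.8562) sweep=37.9204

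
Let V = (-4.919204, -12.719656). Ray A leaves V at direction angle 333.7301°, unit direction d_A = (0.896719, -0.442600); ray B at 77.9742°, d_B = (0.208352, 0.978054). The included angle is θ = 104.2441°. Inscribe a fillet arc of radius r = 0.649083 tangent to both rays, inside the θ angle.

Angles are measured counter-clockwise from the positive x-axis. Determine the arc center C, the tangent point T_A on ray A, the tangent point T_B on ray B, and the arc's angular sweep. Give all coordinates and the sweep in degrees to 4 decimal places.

bisector direction at 25.8521° = (0.899922,0.436050)
center distance |VC| = r/sin(θ/2) = 0.649083/sin(52.1221°) = 0.822331
C = V + |VC|·bis = (-4.1792,-12.3611)
T_A = V + ((C−V)·d_A)·d_A = V + 0.5049·d_A = (-4.4665,-12.9431)
T_B = V + ((C−V)·d_B)·d_B = V + 0.5049·d_B = (-4.8140,-12.2258)
sweep = 180° − θ = 75.7559°

center=(-4.1792,-12.3611) T_A=(-4.4665,-12.9431) T_B=(-4.8140,-12.2258) sweep=75.7559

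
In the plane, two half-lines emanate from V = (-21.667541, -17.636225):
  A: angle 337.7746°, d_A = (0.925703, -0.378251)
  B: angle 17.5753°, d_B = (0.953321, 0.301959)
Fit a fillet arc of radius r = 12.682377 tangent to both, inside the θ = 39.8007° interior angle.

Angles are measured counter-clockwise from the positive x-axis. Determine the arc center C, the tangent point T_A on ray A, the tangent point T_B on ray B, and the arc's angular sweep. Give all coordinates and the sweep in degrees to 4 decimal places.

bisector direction at 357.6750° = (0.999177,-0.040569)
center distance |VC| = r/sin(θ/2) = 12.682377/sin(19.9003°) = 37.258886
C = V + |VC|·bis = (15.5607,-19.1478)
T_A = V + ((C−V)·d_A)·d_A = V + 35.0340·d_A = (10.7635,-30.8879)
T_B = V + ((C−V)·d_B)·d_B = V + 35.0340·d_B = (11.7311,-7.0574)
sweep = 180° − θ = 140.1993°

center=(15.5607,-19.1478) T_A=(10.7635,-30.8879) T_B=(11.7311,-7.0574) sweep=140.1993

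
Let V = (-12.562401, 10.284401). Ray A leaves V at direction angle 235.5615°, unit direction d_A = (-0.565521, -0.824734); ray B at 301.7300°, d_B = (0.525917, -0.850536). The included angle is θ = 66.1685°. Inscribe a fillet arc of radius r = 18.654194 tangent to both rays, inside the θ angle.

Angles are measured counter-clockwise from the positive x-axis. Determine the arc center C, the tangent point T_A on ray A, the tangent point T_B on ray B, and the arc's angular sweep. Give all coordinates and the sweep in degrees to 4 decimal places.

center=(-13.3700,-23.8793) T_A=(-28.7548,-13.3299) T_B=(2.4960,-14.0687) sweep=113.8315

bisector direction at 268.6457° = (-0.023634,-0.999721)
center distance |VC| = r/sin(θ/2) = 18.654194/sin(33.0842°) = 34.173223
C = V + |VC|·bis = (-13.3700,-23.8793)
T_A = V + ((C−V)·d_A)·d_A = V + 28.6327·d_A = (-28.7548,-13.3299)
T_B = V + ((C−V)·d_B)·d_B = V + 28.6327·d_B = (2.4960,-14.0687)
sweep = 180° − θ = 113.8315°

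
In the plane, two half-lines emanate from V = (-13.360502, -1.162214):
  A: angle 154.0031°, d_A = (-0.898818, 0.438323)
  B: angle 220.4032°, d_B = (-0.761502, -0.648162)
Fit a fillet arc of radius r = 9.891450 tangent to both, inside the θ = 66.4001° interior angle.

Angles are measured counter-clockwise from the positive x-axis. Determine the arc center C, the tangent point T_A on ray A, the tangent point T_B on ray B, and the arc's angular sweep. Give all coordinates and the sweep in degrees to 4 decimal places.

center=(-31.2824,-3.4273) T_A=(-26.9468,5.4633) T_B=(-24.8711,-10.9596) sweep=113.5999

bisector direction at 187.2031° = (-0.992108,-0.125388)
center distance |VC| = r/sin(θ/2) = 9.891450/sin(33.2000°) = 18.064465
C = V + |VC|·bis = (-31.2824,-3.4273)
T_A = V + ((C−V)·d_A)·d_A = V + 15.1157·d_A = (-26.9468,5.4633)
T_B = V + ((C−V)·d_B)·d_B = V + 15.1157·d_B = (-24.8711,-10.9596)
sweep = 180° − θ = 113.5999°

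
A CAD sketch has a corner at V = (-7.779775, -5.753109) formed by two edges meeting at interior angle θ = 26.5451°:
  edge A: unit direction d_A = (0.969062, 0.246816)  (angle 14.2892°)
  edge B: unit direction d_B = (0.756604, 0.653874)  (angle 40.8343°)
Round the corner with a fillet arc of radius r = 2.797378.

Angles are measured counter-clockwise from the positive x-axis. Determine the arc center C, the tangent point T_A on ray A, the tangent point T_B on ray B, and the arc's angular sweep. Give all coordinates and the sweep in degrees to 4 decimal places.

bisector direction at 27.5618° = (0.886513,0.462704)
center distance |VC| = r/sin(θ/2) = 2.797378/sin(13.2726°) = 12.184579
C = V + |VC|·bis = (3.0220,-0.1153)
T_A = V + ((C−V)·d_A)·d_A = V + 11.8591·d_A = (3.7124,-2.8261)
T_B = V + ((C−V)·d_B)·d_B = V + 11.8591·d_B = (1.1929,2.0013)
sweep = 180° − θ = 153.4549°

center=(3.0220,-0.1153) T_A=(3.7124,-2.8261) T_B=(1.1929,2.0013) sweep=153.4549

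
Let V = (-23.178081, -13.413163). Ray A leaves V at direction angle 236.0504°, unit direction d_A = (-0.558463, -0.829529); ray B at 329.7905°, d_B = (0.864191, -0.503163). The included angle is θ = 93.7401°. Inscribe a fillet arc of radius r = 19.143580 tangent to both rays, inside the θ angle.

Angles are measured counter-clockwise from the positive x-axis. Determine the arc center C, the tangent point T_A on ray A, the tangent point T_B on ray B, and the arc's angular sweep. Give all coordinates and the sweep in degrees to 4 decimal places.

bisector direction at 282.9204° = (0.223598,-0.974681)
center distance |VC| = r/sin(θ/2) = 19.143580/sin(46.8700°) = 26.231089
C = V + |VC|·bis = (-17.3129,-38.9801)
T_A = V + ((C−V)·d_A)·d_A = V + 17.9330·d_A = (-33.1930,-28.2891)
T_B = V + ((C−V)·d_B)·d_B = V + 17.9330·d_B = (-7.6805,-22.4364)
sweep = 180° − θ = 86.2599°

center=(-17.3129,-38.9801) T_A=(-33.1930,-28.2891) T_B=(-7.6805,-22.4364) sweep=86.2599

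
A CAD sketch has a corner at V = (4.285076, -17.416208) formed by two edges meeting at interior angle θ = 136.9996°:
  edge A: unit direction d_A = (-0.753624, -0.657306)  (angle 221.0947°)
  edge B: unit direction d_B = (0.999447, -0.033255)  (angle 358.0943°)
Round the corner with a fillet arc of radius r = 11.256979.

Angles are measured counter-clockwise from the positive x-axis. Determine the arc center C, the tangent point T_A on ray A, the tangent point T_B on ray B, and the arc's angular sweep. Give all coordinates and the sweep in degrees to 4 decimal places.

bisector direction at 289.5945° = (0.335361,-0.942090)
center distance |VC| = r/sin(θ/2) = 11.256979/sin(68.4998°) = 12.098863
C = V + |VC|·bis = (8.3426,-28.8144)
T_A = V + ((C−V)·d_A)·d_A = V + 4.4343·d_A = (0.9433,-20.3309)
T_B = V + ((C−V)·d_B)·d_B = V + 4.4343·d_B = (8.7169,-17.5637)
sweep = 180° − θ = 43.0004°

center=(8.3426,-28.8144) T_A=(0.9433,-20.3309) T_B=(8.7169,-17.5637) sweep=43.0004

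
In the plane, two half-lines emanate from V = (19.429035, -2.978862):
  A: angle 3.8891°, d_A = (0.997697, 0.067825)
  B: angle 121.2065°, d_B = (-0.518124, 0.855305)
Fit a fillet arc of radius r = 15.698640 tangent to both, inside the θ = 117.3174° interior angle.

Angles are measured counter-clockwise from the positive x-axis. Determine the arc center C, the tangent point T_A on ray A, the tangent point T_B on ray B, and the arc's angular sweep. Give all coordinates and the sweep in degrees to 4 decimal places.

bisector direction at 62.5478° = (0.461008,0.887396)
center distance |VC| = r/sin(θ/2) = 15.698640/sin(58.6587°) = 18.380672
C = V + |VC|·bis = (27.9027,13.3321)
T_A = V + ((C−V)·d_A)·d_A = V + 9.5604·d_A = (28.9674,-2.3304)
T_B = V + ((C−V)·d_B)·d_B = V + 9.5604·d_B = (14.4755,5.1982)
sweep = 180° − θ = 62.6826°

center=(27.9027,13.3321) T_A=(28.9674,-2.3304) T_B=(14.4755,5.1982) sweep=62.6826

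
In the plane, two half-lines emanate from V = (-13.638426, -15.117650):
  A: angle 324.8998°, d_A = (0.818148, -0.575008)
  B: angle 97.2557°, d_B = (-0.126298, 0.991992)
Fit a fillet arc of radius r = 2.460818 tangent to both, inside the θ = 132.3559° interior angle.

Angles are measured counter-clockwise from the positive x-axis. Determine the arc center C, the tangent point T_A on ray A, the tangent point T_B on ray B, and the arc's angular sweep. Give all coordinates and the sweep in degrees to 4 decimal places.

center=(-11.3345,-13.7291) T_A=(-12.7495,-15.7424) T_B=(-13.7756,-14.0399) sweep=47.6441

bisector direction at 31.0777° = (0.856468,0.516201)
center distance |VC| = r/sin(θ/2) = 2.460818/sin(66.1779°) = 2.689994
C = V + |VC|·bis = (-11.3345,-13.7291)
T_A = V + ((C−V)·d_A)·d_A = V + 1.0865·d_A = (-12.7495,-15.7424)
T_B = V + ((C−V)·d_B)·d_B = V + 1.0865·d_B = (-13.7756,-14.0399)
sweep = 180° − θ = 47.6441°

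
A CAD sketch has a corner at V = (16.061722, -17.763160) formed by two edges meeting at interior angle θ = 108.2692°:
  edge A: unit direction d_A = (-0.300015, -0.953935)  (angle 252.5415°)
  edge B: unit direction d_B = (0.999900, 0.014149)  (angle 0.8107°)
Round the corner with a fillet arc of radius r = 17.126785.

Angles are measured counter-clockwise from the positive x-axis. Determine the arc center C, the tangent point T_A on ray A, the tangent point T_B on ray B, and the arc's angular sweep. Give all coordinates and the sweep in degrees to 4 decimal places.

center=(28.6848,-34.7130) T_A=(12.3469,-29.5747) T_B=(28.4425,-17.5880) sweep=71.7308

bisector direction at 306.6761° = (0.597291,-0.802025)
center distance |VC| = r/sin(θ/2) = 17.126785/sin(54.1346°) = 21.133858
C = V + |VC|·bis = (28.6848,-34.7130)
T_A = V + ((C−V)·d_A)·d_A = V + 12.3820·d_A = (12.3469,-29.5747)
T_B = V + ((C−V)·d_B)·d_B = V + 12.3820·d_B = (28.4425,-17.5880)
sweep = 180° − θ = 71.7308°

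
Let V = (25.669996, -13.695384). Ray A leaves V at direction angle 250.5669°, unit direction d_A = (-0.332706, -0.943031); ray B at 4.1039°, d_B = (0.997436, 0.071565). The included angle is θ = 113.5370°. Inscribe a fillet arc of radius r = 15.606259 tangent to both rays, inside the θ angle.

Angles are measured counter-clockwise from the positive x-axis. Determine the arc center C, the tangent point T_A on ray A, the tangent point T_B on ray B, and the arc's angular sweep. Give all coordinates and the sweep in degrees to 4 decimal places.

bisector direction at 307.3354° = (0.606480,-0.795099)
center distance |VC| = r/sin(θ/2) = 15.606259/sin(56.7685°) = 18.657438
C = V + |VC|·bis = (36.9854,-28.5299)
T_A = V + ((C−V)·d_A)·d_A = V + 10.2247·d_A = (22.2682,-23.3376)
T_B = V + ((C−V)·d_B)·d_B = V + 10.2247·d_B = (35.8685,-12.9636)
sweep = 180° − θ = 66.4630°

center=(36.9854,-28.5299) T_A=(22.2682,-23.3376) T_B=(35.8685,-12.9636) sweep=66.4630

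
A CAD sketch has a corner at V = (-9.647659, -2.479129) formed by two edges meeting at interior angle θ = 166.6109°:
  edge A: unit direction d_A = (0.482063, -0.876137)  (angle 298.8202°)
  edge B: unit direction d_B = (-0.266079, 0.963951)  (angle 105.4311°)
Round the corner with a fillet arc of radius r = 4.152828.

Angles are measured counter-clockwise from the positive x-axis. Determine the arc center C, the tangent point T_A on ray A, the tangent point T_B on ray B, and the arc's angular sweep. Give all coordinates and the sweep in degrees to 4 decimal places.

bisector direction at 22.1257° = (0.926360,0.376639)
center distance |VC| = r/sin(θ/2) = 4.152828/sin(83.3054°) = 4.181337
C = V + |VC|·bis = (-5.7742,-0.9043)
T_A = V + ((C−V)·d_A)·d_A = V + 0.4874·d_A = (-9.4127,-2.9062)
T_B = V + ((C−V)·d_B)·d_B = V + 0.4874·d_B = (-9.7774,-2.0093)
sweep = 180° − θ = 13.3891°

center=(-5.7742,-0.9043) T_A=(-9.4127,-2.9062) T_B=(-9.7774,-2.0093) sweep=13.3891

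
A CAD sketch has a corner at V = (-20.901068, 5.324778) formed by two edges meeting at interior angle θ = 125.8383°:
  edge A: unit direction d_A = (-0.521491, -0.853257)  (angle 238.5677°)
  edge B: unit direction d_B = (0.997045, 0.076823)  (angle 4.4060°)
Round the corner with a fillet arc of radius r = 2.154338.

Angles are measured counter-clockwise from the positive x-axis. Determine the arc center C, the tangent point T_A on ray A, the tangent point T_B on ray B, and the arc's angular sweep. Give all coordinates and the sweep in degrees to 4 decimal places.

bisector direction at 301.4869° = (0.522303,-0.852760)
center distance |VC| = r/sin(θ/2) = 2.154338/sin(62.9192°) = 2.419612
C = V + |VC|·bis = (-19.6373,3.2614)
T_A = V + ((C−V)·d_A)·d_A = V + 1.1015·d_A = (-21.4755,4.3849)
T_B = V + ((C−V)·d_B)·d_B = V + 1.1015·d_B = (-19.8028,5.4094)
sweep = 180° − θ = 54.1617°

center=(-19.6373,3.2614) T_A=(-21.4755,4.3849) T_B=(-19.8028,5.4094) sweep=54.1617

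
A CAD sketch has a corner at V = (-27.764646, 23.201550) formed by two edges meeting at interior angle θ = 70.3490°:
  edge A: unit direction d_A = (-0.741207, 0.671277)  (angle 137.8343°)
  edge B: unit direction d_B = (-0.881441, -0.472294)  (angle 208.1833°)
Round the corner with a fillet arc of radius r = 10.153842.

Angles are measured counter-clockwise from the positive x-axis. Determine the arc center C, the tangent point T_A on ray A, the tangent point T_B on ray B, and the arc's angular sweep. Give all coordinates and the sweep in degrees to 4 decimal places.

center=(-45.2597,25.3469) T_A=(-38.4437,32.8730) T_B=(-40.4641,16.3969) sweep=109.6510

bisector direction at 173.0088° = (-0.992565,0.121717)
center distance |VC| = r/sin(θ/2) = 10.153842/sin(35.1745°) = 17.626099
C = V + |VC|·bis = (-45.2597,25.3469)
T_A = V + ((C−V)·d_A)·d_A = V + 14.4076·d_A = (-38.4437,32.8730)
T_B = V + ((C−V)·d_B)·d_B = V + 14.4076·d_B = (-40.4641,16.3969)
sweep = 180° − θ = 109.6510°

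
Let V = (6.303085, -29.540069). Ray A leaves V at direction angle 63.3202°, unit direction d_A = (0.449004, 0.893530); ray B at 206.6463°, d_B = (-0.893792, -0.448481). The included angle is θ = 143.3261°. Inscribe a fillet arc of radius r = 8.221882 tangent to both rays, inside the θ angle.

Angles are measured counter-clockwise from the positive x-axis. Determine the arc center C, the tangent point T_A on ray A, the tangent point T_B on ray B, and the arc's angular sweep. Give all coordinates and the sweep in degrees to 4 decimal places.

bisector direction at 134.9832° = (-0.706900,0.707313)
center distance |VC| = r/sin(θ/2) = 8.221882/sin(71.6630°) = 8.661699
C = V + |VC|·bis = (0.1801,-23.4135)
T_A = V + ((C−V)·d_A)·d_A = V + 2.7250·d_A = (7.5266,-27.1052)
T_B = V + ((C−V)·d_B)·d_B = V + 2.7250·d_B = (3.8675,-30.7622)
sweep = 180° − θ = 36.6739°

center=(0.1801,-23.4135) T_A=(7.5266,-27.1052) T_B=(3.8675,-30.7622) sweep=36.6739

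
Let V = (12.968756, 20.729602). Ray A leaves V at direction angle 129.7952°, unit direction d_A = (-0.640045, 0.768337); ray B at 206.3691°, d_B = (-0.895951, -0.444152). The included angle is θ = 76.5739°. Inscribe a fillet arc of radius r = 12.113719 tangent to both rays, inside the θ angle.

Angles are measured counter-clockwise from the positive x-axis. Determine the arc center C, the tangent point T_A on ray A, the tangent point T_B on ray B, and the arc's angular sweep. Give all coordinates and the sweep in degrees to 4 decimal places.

center=(-6.1607,24.7670) T_A=(3.1467,32.5204) T_B=(-0.7803,13.9137) sweep=103.4261

bisector direction at 168.0821° = (-0.978445,0.206509)
center distance |VC| = r/sin(θ/2) = 12.113719/sin(38.2869°) = 19.550861
C = V + |VC|·bis = (-6.1607,24.7670)
T_A = V + ((C−V)·d_A)·d_A = V + 15.3458·d_A = (3.1467,32.5204)
T_B = V + ((C−V)·d_B)·d_B = V + 15.3458·d_B = (-0.7803,13.9137)
sweep = 180° − θ = 103.4261°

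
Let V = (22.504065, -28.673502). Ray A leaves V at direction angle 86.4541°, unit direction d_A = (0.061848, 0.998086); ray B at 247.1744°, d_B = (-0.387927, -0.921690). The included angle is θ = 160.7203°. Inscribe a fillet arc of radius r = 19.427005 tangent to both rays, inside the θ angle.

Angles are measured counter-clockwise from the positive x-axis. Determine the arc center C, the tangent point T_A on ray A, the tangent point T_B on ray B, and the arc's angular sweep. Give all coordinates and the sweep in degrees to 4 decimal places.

center=(3.3183,-24.1786) T_A=(22.7081,-25.3801) T_B=(21.2240,-31.7148) sweep=19.2797

bisector direction at 166.8143° = (-0.973636,0.228109)
center distance |VC| = r/sin(θ/2) = 19.427005/sin(80.3602°) = 19.705247
C = V + |VC|·bis = (3.3183,-24.1786)
T_A = V + ((C−V)·d_A)·d_A = V + 3.2997·d_A = (22.7081,-25.3801)
T_B = V + ((C−V)·d_B)·d_B = V + 3.2997·d_B = (21.2240,-31.7148)
sweep = 180° − θ = 19.2797°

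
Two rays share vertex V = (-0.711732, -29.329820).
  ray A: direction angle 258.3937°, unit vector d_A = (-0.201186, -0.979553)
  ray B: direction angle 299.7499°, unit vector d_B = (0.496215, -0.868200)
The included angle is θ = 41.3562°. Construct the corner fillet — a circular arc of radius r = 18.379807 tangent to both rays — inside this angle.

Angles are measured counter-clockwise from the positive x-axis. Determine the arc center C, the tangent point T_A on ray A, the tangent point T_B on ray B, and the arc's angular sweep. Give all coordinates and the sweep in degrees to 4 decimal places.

center=(7.4951,-80.7289) T_A=(-10.5089,-77.0312) T_B=(23.4525,-71.6086) sweep=138.6438

bisector direction at 279.0718° = (0.157672,-0.987492)
center distance |VC| = r/sin(θ/2) = 18.379807/sin(20.6781°) = 52.050151
C = V + |VC|·bis = (7.4951,-80.7289)
T_A = V + ((C−V)·d_A)·d_A = V + 48.6970·d_A = (-10.5089,-77.0312)
T_B = V + ((C−V)·d_B)·d_B = V + 48.6970·d_B = (23.4525,-71.6086)
sweep = 180° − θ = 138.6438°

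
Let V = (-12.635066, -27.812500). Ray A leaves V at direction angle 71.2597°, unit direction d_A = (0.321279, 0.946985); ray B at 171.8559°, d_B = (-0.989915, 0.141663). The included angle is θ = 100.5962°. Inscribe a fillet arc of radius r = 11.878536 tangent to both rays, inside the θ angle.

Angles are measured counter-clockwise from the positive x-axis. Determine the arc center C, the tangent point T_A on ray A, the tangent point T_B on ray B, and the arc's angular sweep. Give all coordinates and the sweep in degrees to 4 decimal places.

center=(-20.7153,-14.6566) T_A=(-9.4665,-18.4729) T_B=(-22.3980,-26.4154) sweep=79.4038

bisector direction at 121.5578° = (-0.523358,0.852113)
center distance |VC| = r/sin(θ/2) = 11.878536/sin(50.2981°) = 15.439134
C = V + |VC|·bis = (-20.7153,-14.6566)
T_A = V + ((C−V)·d_A)·d_A = V + 9.8624·d_A = (-9.4665,-18.4729)
T_B = V + ((C−V)·d_B)·d_B = V + 9.8624·d_B = (-22.3980,-26.4154)
sweep = 180° − θ = 79.4038°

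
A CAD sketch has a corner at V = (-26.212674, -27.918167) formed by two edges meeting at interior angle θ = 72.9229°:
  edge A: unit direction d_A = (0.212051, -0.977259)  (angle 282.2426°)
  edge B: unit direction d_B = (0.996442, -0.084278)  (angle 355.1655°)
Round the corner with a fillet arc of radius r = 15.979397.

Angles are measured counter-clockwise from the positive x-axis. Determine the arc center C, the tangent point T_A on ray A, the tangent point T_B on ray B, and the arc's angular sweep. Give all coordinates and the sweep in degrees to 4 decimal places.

center=(-6.0110,-45.6633) T_A=(-21.6270,-49.0517) T_B=(-4.6643,-29.7407) sweep=107.0771

bisector direction at 318.7040° = (0.751311,-0.659949)
center distance |VC| = r/sin(θ/2) = 15.979397/sin(36.4614°) = 26.888586
C = V + |VC|·bis = (-6.0110,-45.6633)
T_A = V + ((C−V)·d_A)·d_A = V + 21.6253·d_A = (-21.6270,-49.0517)
T_B = V + ((C−V)·d_B)·d_B = V + 21.6253·d_B = (-4.6643,-29.7407)
sweep = 180° − θ = 107.0771°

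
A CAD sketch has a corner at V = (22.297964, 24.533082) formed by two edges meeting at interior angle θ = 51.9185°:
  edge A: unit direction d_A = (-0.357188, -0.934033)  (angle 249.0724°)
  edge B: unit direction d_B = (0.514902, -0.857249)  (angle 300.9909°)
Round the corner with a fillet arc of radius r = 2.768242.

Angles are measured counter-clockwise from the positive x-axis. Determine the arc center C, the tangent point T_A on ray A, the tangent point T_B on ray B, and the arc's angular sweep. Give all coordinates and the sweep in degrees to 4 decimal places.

center=(22.8526,18.2334) T_A=(20.2670,19.2222) T_B=(25.2257,19.6588) sweep=128.0815

bisector direction at 275.0317° = (0.087706,-0.996146)
center distance |VC| = r/sin(θ/2) = 2.768242/sin(25.9593°) = 6.324060
C = V + |VC|·bis = (22.8526,18.2334)
T_A = V + ((C−V)·d_A)·d_A = V + 5.6860·d_A = (20.2670,19.2222)
T_B = V + ((C−V)·d_B)·d_B = V + 5.6860·d_B = (25.2257,19.6588)
sweep = 180° − θ = 128.0815°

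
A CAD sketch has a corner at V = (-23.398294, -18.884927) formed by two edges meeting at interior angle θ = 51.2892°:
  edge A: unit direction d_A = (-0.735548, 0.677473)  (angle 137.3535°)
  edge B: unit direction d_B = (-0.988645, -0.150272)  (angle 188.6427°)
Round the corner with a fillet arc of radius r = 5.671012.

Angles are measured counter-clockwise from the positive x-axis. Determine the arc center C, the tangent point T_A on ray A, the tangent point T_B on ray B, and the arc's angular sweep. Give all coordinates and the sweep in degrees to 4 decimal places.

center=(-35.9291,-15.0534) T_A=(-32.0871,-10.8821) T_B=(-35.0769,-20.6600) sweep=128.7108

bisector direction at 162.9981° = (-0.956295,0.292403)
center distance |VC| = r/sin(θ/2) = 5.671012/sin(25.6446°) = 13.103452
C = V + |VC|·bis = (-35.9291,-15.0534)
T_A = V + ((C−V)·d_A)·d_A = V + 11.8127·d_A = (-32.0871,-10.8821)
T_B = V + ((C−V)·d_B)·d_B = V + 11.8127·d_B = (-35.0769,-20.6600)
sweep = 180° − θ = 128.7108°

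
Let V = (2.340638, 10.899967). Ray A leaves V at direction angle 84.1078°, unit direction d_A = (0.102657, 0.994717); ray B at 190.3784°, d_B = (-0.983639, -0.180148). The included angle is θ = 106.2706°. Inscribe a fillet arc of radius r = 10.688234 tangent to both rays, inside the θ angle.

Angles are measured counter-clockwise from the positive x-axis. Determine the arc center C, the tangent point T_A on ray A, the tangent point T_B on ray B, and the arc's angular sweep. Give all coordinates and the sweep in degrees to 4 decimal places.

bisector direction at 137.2431° = (-0.734241,0.678889)
center distance |VC| = r/sin(θ/2) = 10.688234/sin(53.1353°) = 13.359384
C = V + |VC|·bis = (-7.4684,19.9695)
T_A = V + ((C−V)·d_A)·d_A = V + 8.0147·d_A = (3.1634,18.8723)
T_B = V + ((C−V)·d_B)·d_B = V + 8.0147·d_B = (-5.5429,9.4561)
sweep = 180° − θ = 73.7294°

center=(-7.4684,19.9695) T_A=(3.1634,18.8723) T_B=(-5.5429,9.4561) sweep=73.7294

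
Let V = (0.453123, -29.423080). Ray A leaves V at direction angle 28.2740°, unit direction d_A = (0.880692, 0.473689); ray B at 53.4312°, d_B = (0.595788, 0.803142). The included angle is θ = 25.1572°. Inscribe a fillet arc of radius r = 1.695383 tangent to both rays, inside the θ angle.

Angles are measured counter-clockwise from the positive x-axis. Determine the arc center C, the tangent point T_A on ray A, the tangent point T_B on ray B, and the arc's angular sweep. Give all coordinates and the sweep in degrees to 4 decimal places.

bisector direction at 40.8526° = (0.756395,0.654115)
center distance |VC| = r/sin(θ/2) = 1.695383/sin(12.5786°) = 7.784888
C = V + |VC|·bis = (6.3416,-24.3309)
T_A = V + ((C−V)·d_A)·d_A = V + 7.5980·d_A = (7.1447,-25.8240)
T_B = V + ((C−V)·d_B)·d_B = V + 7.5980·d_B = (4.9799,-23.3208)
sweep = 180° − θ = 154.8428°

center=(6.3416,-24.3309) T_A=(7.1447,-25.8240) T_B=(4.9799,-23.3208) sweep=154.8428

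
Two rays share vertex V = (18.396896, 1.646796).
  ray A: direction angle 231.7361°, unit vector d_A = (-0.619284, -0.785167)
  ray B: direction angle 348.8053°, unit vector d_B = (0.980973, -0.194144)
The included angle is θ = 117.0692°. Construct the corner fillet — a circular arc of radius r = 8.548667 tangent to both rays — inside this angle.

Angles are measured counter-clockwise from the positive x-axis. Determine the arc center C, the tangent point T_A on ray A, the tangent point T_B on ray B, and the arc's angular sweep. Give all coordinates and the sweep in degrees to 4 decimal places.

center=(21.8692,-7.7549) T_A=(15.1571,-2.4608) T_B=(23.5289,0.6311) sweep=62.9308

bisector direction at 290.2707° = (0.346456,-0.938066)
center distance |VC| = r/sin(θ/2) = 8.548667/sin(58.5346°) = 10.022406
C = V + |VC|·bis = (21.8692,-7.7549)
T_A = V + ((C−V)·d_A)·d_A = V + 5.2315·d_A = (15.1571,-2.4608)
T_B = V + ((C−V)·d_B)·d_B = V + 5.2315·d_B = (23.5289,0.6311)
sweep = 180° − θ = 62.9308°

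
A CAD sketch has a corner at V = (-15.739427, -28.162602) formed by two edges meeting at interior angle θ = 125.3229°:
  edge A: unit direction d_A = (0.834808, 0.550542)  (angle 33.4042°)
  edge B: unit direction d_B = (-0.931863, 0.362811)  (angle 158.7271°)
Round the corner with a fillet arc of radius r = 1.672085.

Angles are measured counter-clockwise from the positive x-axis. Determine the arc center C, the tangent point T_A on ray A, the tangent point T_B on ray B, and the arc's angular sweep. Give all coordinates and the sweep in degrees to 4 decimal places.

center=(-15.9383,-26.2908) T_A=(-15.0178,-27.6867) T_B=(-16.5450,-27.8490) sweep=54.6771

bisector direction at 96.0657° = (-0.105668,0.994401)
center distance |VC| = r/sin(θ/2) = 1.672085/sin(62.6615°) = 1.882325
C = V + |VC|·bis = (-15.9383,-26.2908)
T_A = V + ((C−V)·d_A)·d_A = V + 0.8645·d_A = (-15.0178,-27.6867)
T_B = V + ((C−V)·d_B)·d_B = V + 0.8645·d_B = (-16.5450,-27.8490)
sweep = 180° − θ = 54.6771°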